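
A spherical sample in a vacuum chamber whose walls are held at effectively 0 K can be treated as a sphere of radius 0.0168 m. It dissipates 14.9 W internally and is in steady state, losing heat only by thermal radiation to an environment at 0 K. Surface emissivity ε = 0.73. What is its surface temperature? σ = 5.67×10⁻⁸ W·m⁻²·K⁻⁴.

Steady state: internal power = radiated power, P = εσA T⁴.
Radiating area A = 4πr² = 0.003547 m².
T⁴ = P/(εσA) = 14.9/(0.73·5.67×10⁻⁸·0.003547) = 1.015×10¹¹ K⁴.
T = (1.015×10¹¹)^(1/4).

T ≈ 564 K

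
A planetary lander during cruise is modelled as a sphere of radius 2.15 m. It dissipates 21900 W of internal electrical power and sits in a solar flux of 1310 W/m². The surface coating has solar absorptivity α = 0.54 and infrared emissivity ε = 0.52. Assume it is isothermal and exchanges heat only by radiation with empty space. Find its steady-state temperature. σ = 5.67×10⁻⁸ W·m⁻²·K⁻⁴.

At steady state, absorbed solar power + internal power = radiated power.
Absorbed: α·S·A_cross = 0.54·1310·14.52 = 10270 W (cross-section πr²).
Total input = 10270 + 21900 = 32170 W.
Radiated: εσ·A_surf·T⁴ with A_surf = 4πr² = 58.09 m².
T⁴ = 32170/(0.52·5.67×10⁻⁸·58.09) = 1.879×10¹⁰ K⁴.

T ≈ 370 K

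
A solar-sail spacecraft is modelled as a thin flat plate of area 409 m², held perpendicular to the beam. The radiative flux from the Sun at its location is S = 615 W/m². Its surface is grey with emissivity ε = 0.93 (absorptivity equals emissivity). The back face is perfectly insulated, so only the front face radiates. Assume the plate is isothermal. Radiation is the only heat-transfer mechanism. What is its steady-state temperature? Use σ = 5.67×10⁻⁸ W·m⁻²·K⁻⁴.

At equilibrium, absorbed power = emitted power.
Absorbing cross-section = A = 409.0 m²; emitting surface = A = 409.0 m² (ratio 1).
εS·A_cross = εσ·A_surf·T⁴  ⇒  T⁴ = S/(1σ)   (ε cancels).
T⁴ = 615/(1·5.67×10⁻⁸) = 1.085×10¹⁰ K⁴.
T = (1.085×10¹⁰)^(1/4).

T ≈ 323 K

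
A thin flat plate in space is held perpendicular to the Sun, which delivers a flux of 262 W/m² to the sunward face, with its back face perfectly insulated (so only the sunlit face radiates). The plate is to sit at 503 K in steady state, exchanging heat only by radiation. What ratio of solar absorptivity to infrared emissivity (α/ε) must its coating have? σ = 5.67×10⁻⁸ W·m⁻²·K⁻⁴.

Balance: αS·A = εσ·1A·T⁴ ⇒ α/ε = σT⁴/S.
α/ε = 5.67×10⁻⁸·(503)⁴/262 = 5.67×10⁻⁸·6.401×10¹⁰/262.

α/ε ≈ 13.9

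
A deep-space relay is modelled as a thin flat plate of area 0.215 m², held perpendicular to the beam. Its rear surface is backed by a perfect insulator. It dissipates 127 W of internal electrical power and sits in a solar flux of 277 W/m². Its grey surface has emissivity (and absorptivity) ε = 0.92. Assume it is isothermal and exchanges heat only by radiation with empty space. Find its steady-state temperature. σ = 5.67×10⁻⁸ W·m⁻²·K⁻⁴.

At steady state, absorbed solar power + internal power = radiated power.
Absorbed: α·S·A_cross = 0.92·277·0.2150 = 54.79 W (cross-section A).
Total input = 54.79 + 127 = 181.8 W.
Radiated: εσ·A_surf·T⁴ with A_surf = A = 0.2150 m².
T⁴ = 181.8/(0.92·5.67×10⁻⁸·0.2150) = 1.621×10¹⁰ K⁴.

T ≈ 357 K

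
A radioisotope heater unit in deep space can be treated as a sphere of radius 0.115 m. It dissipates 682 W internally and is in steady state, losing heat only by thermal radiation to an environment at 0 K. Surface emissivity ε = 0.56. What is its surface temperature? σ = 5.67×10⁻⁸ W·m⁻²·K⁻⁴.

Steady state: internal power = radiated power, P = εσA T⁴.
Radiating area A = 4πr² = 0.1662 m².
T⁴ = P/(εσA) = 682/(0.56·5.67×10⁻⁸·0.1662) = 1.292×10¹¹ K⁴.
T = (1.292×10¹¹)^(1/4).

T ≈ 600 K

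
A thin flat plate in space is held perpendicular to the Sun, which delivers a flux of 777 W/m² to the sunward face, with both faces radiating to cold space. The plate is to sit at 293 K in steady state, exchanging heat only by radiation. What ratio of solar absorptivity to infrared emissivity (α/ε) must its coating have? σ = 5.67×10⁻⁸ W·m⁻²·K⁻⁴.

Balance: αS·A = εσ·2A·T⁴ ⇒ α/ε = 2σT⁴/S.
α/ε = 2·5.67×10⁻⁸·(293)⁴/777 = 2·5.67×10⁻⁸·7.370×10⁹/777.

α/ε ≈ 1.08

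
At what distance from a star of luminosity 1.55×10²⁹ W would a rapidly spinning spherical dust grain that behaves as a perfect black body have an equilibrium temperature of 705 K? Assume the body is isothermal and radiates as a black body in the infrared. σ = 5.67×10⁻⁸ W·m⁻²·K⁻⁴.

d ≈ 4.69×10¹¹ m

For an isothermal black-emitting sphere, (1−a)S·πr² = σ·4πr²·T⁴ ⇒ S = 4σT⁴/(1−a).
S = 4·5.67×10⁻⁸·(705)⁴/1.00 = 56030 W/m².
Flux falls as S = L/(4πd²), so d = √(L/(4πS)) = √(1.55×10²⁹/(4π·56030)).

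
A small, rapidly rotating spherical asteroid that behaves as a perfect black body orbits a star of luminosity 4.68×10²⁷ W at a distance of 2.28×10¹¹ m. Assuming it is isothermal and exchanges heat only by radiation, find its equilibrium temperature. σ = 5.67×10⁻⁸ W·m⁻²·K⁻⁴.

T ≈ 422 K

First find the stellar flux at distance d: S = L/(4πd²) = 4.68×10²⁷/(4π·(2.28×10¹¹)²) = 7164 W/m².
For an isothermal sphere, absorbed (1−a)S·πr² = emitted σ·4πr²·T⁴, so T⁴ = (1−a)S/(4σ).
T⁴ = 1.00·7164/(4·5.67×10⁻⁸) = 3.159×10¹⁰ K⁴.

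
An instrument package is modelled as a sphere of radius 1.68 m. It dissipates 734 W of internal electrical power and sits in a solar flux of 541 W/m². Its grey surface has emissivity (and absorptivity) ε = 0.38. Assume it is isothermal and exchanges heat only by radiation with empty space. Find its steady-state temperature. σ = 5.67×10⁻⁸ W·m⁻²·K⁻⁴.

T ≈ 241 K

At steady state, absorbed solar power + internal power = radiated power.
Absorbed: α·S·A_cross = 0.38·541·8.867 = 1823 W (cross-section πr²).
Total input = 1823 + 734 = 2557 W.
Radiated: εσ·A_surf·T⁴ with A_surf = 4πr² = 35.47 m².
T⁴ = 2557/(0.38·5.67×10⁻⁸·35.47) = 3.346×10⁹ K⁴.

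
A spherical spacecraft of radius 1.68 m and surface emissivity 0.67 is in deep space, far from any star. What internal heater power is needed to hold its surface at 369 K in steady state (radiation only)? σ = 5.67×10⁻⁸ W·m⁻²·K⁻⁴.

P ≈ 25000 W

P = εσ·4πr²·T⁴.
4πr² = 35.47 m²; T⁴ = 1.854×10¹⁰ K⁴.
P = 0.67·5.67×10⁻⁸·35.47·1.854×10¹⁰.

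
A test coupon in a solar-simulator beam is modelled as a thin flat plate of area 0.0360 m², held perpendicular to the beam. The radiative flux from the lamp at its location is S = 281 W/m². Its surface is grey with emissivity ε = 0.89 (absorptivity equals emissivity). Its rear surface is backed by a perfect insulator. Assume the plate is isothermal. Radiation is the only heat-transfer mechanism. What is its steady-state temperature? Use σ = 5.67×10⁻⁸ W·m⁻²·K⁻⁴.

T ≈ 265 K

At equilibrium, absorbed power = emitted power.
Absorbing cross-section = A = 0.03600 m²; emitting surface = A = 0.03600 m² (ratio 1).
εS·A_cross = εσ·A_surf·T⁴  ⇒  T⁴ = S/(1σ)   (ε cancels).
T⁴ = 281/(1·5.67×10⁻⁸) = 4.956×10⁹ K⁴.
T = (4.956×10⁹)^(1/4).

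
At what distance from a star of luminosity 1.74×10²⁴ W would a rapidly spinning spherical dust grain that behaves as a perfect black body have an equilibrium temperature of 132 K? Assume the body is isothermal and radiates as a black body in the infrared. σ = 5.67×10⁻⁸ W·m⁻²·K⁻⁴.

For an isothermal black-emitting sphere, (1−a)S·πr² = σ·4πr²·T⁴ ⇒ S = 4σT⁴/(1−a).
S = 4·5.67×10⁻⁸·(132)⁴/1.00 = 68.86 W/m².
Flux falls as S = L/(4πd²), so d = √(L/(4πS)) = √(1.74×10²⁴/(4π·68.86)).

d ≈ 4.48×10¹⁰ m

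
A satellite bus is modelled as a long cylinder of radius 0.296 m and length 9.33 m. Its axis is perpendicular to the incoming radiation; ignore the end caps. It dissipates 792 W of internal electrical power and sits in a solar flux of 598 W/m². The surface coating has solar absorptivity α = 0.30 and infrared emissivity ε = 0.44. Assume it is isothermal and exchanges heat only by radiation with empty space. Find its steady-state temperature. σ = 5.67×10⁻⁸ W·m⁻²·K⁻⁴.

T ≈ 253 K

At steady state, absorbed solar power + internal power = radiated power.
Absorbed: α·S·A_cross = 0.30·598·5.523 = 990.9 W (cross-section 2rL).
Total input = 990.9 + 792 = 1783 W.
Radiated: εσ·A_surf·T⁴ with A_surf = 2πrL = 17.35 m².
T⁴ = 1783/(0.44·5.67×10⁻⁸·17.35) = 4.118×10⁹ K⁴.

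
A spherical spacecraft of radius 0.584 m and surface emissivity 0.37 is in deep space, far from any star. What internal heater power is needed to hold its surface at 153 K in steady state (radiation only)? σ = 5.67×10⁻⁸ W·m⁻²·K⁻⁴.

P ≈ 49.3 W

P = εσ·4πr²·T⁴.
4πr² = 4.286 m²; T⁴ = 5.480×10⁸ K⁴.
P = 0.37·5.67×10⁻⁸·4.286·5.480×10⁸.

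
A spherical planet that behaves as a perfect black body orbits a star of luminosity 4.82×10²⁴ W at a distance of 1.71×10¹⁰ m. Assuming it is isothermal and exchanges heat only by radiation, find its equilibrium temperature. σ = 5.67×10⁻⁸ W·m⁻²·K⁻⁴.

T ≈ 276 K

First find the stellar flux at distance d: S = L/(4πd²) = 4.82×10²⁴/(4π·(1.71×10¹⁰)²) = 1312 W/m².
For an isothermal sphere, absorbed (1−a)S·πr² = emitted σ·4πr²·T⁴, so T⁴ = (1−a)S/(4σ).
T⁴ = 1.00·1312/(4·5.67×10⁻⁸) = 5.784×10⁹ K⁴.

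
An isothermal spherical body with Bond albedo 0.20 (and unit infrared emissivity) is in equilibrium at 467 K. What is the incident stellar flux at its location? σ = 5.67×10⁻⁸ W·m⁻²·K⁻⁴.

S ≈ 13500 W/m²

(1−a)S·πr² = σ·4πr²·T⁴ ⇒ S = 4σT⁴/(1−a).
S = 4·5.67×10⁻⁸·4.756×10¹⁰/0.800.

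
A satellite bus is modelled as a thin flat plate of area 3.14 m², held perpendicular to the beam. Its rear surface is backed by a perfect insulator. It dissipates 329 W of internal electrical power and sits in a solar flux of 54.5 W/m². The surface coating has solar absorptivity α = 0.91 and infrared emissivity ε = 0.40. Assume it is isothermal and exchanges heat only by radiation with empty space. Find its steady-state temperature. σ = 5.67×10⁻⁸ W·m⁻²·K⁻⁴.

T ≈ 287 K

At steady state, absorbed solar power + internal power = radiated power.
Absorbed: α·S·A_cross = 0.91·54.5·3.140 = 155.7 W (cross-section A).
Total input = 155.7 + 329 = 484.7 W.
Radiated: εσ·A_surf·T⁴ with A_surf = A = 3.140 m².
T⁴ = 484.7/(0.40·5.67×10⁻⁸·3.140) = 6.807×10⁹ K⁴.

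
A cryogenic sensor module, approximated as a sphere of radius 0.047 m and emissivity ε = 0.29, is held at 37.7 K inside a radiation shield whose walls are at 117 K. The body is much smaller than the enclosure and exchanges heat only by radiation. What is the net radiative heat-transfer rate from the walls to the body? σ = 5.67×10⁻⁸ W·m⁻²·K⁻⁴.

P_net ≈ 0.0846 W

For a small grey body in a large enclosure: P_net = εσA(T_body⁴ − T_wall⁴).
A = 4πr² = 0.02776 m²; T_body⁴ − T_wall⁴ = 2.020×10⁶ − 1.874×10⁸ = -1.854×10⁸ K⁴.
|P_net| = 0.29·5.67×10⁻⁸·0.02776·1.854×10⁸.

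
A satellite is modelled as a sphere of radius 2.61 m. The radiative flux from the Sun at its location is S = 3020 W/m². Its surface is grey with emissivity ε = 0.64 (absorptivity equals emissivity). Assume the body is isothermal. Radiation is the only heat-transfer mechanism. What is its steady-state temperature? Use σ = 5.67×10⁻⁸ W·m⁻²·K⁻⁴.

T ≈ 340 K

At equilibrium, absorbed power = emitted power.
Absorbing cross-section = πr² = 21.40 m²; emitting surface = 4πr² = 85.60 m² (ratio 4).
εS·A_cross = εσ·A_surf·T⁴  ⇒  T⁴ = S/(4σ)   (ε cancels).
T⁴ = 3020/(4·5.67×10⁻⁸) = 1.332×10¹⁰ K⁴.
T = (1.332×10¹⁰)^(1/4).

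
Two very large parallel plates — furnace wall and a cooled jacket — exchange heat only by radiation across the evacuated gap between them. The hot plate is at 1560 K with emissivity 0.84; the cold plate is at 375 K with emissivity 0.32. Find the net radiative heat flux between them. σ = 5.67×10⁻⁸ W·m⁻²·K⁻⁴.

q ≈ 1.01×10⁵ W/m²

For two infinite grey parallel plates, q = σ(T₁⁴ − T₂⁴)/(1/ε₁ + 1/ε₂ − 1).
T₁⁴ − T₂⁴ = 5.922×10¹² − 1.978×10¹⁰ = 5.903×10¹² K⁴.
1/ε₁ + 1/ε₂ − 1 = 1.190 + 3.125 − 1 = 3.315.
q = 5.67×10⁻⁸ × 5.903×10¹² / 3.315.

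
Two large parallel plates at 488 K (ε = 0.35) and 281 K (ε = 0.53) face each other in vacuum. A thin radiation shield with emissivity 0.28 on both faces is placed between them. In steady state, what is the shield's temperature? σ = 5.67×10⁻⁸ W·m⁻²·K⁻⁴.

T_s ≈ 413 K

In steady state the net flux on the hot side equals that on the cold side.
σ(T₁⁴−T_s⁴)/D₁ = σ(T_s⁴−T₂⁴)/D₂, with D₁ = 1/ε₁+1/ε_s−1 = 5.429, D₂ = 1/ε_s+1/ε₂−1 = 4.458.
Solve for T_s⁴: T_s⁴ = (D₂·T₁⁴ + D₁·T₂⁴)/(D₁+D₂) = 2.900×10¹⁰ K⁴.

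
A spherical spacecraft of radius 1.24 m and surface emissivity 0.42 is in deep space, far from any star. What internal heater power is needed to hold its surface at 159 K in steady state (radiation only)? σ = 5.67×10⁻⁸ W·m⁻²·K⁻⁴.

P = εσ·4πr²·T⁴.
4πr² = 19.32 m²; T⁴ = 6.391×10⁸ K⁴.
P = 0.42·5.67×10⁻⁸·19.32·6.391×10⁸.

P ≈ 294 W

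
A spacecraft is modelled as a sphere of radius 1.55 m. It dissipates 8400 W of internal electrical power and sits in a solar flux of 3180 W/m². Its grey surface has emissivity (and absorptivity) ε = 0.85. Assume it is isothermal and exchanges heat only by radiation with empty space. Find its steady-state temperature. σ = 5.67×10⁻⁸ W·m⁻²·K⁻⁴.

At steady state, absorbed solar power + internal power = radiated power.
Absorbed: α·S·A_cross = 0.85·3180·7.548 = 20400 W (cross-section πr²).
Total input = 20400 + 8400 = 28800 W.
Radiated: εσ·A_surf·T⁴ with A_surf = 4πr² = 30.19 m².
T⁴ = 28800/(0.85·5.67×10⁻⁸·30.19) = 1.979×10¹⁰ K⁴.

T ≈ 375 K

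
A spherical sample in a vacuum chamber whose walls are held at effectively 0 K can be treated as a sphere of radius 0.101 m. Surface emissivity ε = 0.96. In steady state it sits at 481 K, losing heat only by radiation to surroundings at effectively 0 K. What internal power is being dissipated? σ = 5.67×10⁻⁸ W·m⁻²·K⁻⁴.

Steady state: P = εσA T⁴.
A = 4πr² = 0.1282 m²; T⁴ = (481)⁴ = 5.353×10¹⁰ K⁴.
P = 0.96 × 5.67×10⁻⁸ × 0.1282 × 5.353×10¹⁰.

P ≈ 373 W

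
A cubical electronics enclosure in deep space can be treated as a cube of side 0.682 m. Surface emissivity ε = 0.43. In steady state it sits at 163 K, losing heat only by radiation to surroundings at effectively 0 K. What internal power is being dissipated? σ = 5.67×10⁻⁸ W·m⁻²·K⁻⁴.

P ≈ 48.0 W

Steady state: P = εσA T⁴.
A = 6L² = 2.791 m²; T⁴ = (163)⁴ = 7.059×10⁸ K⁴.
P = 0.43 × 5.67×10⁻⁸ × 2.791 × 7.059×10⁸.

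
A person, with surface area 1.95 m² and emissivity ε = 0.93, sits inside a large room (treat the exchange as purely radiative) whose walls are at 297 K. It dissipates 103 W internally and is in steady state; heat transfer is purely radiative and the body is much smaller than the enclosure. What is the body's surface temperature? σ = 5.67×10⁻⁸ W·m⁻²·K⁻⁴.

For a small grey body in a large enclosure, net radiated power = εσA(T⁴ − T_w⁴).
Steady state: P = εσA(T⁴ − T_w⁴) with A = 1.95 m².
T⁴ = P/(εσA) + T_w⁴ = 103/(0.93·5.67×10⁻⁸·1.950) + (297)⁴
    = 1.002×10⁹ + 7.781×10⁹ = 8.783×10⁹ K⁴.

T ≈ 306 K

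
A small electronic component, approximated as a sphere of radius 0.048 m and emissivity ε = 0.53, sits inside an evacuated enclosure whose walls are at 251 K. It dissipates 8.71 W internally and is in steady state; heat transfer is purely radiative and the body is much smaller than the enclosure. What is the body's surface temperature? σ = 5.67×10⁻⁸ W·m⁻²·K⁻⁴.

T ≈ 344 K

For a small grey body in a large enclosure, net radiated power = εσA(T⁴ − T_w⁴).
Steady state: P = εσA(T⁴ − T_w⁴) with A = 4πr² = 0.02895 m².
T⁴ = P/(εσA) + T_w⁴ = 8.71/(0.53·5.67×10⁻⁸·0.02895) + (251)⁴
    = 1.001×10¹⁰ + 3.969×10⁹ = 1.398×10¹⁰ K⁴.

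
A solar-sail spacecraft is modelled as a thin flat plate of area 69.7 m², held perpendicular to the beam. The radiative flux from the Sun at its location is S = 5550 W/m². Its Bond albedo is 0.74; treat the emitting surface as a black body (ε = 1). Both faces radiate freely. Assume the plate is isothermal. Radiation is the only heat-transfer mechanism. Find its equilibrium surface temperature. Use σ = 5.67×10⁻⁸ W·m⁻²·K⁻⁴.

At equilibrium, absorbed power = emitted power.
Absorbing cross-section = A = 69.70 m²; emitting surface = 2A = 139.4 m² (ratio 2).
(1−a)S·A_cross = εσ·A_surf·T⁴  ⇒  T⁴ = (1−a)S/(2σ).
T⁴ = 0.260·5550/(2·5.67×10⁻⁸) = 1.272×10¹⁰ K⁴.
T = (1.272×10¹⁰)^(1/4).

T ≈ 336 K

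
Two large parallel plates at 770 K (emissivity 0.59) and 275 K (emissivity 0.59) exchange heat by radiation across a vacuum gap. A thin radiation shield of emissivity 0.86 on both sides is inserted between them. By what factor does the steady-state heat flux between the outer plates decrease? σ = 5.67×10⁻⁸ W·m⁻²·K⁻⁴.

Without shield: q₀ = σΔ(T⁴)/(1/ε₁+1/ε₂−1) with denominator 2.390.
With shield the two gaps are in series; the resistances add: (1/ε₁+1/ε_s−1)+(1/ε_s+1/ε₂−1) = 1.858+1.858 = 3.715.
Heat-flux ratio q₀/q = 3.715/2.390.

factor ≈ 1.55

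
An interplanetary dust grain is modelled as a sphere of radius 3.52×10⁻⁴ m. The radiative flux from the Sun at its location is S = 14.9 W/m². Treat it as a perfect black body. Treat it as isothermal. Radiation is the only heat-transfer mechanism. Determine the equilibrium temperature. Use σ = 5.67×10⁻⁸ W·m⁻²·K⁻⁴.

At equilibrium, absorbed power = emitted power.
Absorbing cross-section = πr² = 3.893×10⁻⁷ m²; emitting surface = 4πr² = 1.557×10⁻⁶ m² (ratio 4).
S·A_cross = εσ·A_surf·T⁴  ⇒  T⁴ = S/(4σ).
T⁴ = 1.00·14.9/(4·5.67×10⁻⁸) = 6.570×10⁷ K⁴.
T = (6.570×10⁷)^(1/4).

T ≈ 90.0 K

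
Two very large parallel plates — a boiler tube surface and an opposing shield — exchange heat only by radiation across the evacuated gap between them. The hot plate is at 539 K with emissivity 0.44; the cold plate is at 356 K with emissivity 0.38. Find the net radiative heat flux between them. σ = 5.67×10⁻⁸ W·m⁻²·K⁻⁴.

q ≈ 992 W/m²

For two infinite grey parallel plates, q = σ(T₁⁴ − T₂⁴)/(1/ε₁ + 1/ε₂ − 1).
T₁⁴ − T₂⁴ = 8.440×10¹⁰ − 1.606×10¹⁰ = 6.834×10¹⁰ K⁴.
1/ε₁ + 1/ε₂ − 1 = 2.273 + 2.632 − 1 = 3.904.
q = 5.67×10⁻⁸ × 6.834×10¹⁰ / 3.904.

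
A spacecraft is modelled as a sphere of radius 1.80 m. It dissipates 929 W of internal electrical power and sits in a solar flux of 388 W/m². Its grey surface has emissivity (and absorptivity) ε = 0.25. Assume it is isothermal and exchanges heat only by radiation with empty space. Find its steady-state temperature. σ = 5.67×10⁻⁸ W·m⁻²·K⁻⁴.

At steady state, absorbed solar power + internal power = radiated power.
Absorbed: α·S·A_cross = 0.25·388·10.18 = 987.3 W (cross-section πr²).
Total input = 987.3 + 929 = 1916 W.
Radiated: εσ·A_surf·T⁴ with A_surf = 4πr² = 40.72 m².
T⁴ = 1916/(0.25·5.67×10⁻⁸·40.72) = 3.320×10⁹ K⁴.

T ≈ 240 K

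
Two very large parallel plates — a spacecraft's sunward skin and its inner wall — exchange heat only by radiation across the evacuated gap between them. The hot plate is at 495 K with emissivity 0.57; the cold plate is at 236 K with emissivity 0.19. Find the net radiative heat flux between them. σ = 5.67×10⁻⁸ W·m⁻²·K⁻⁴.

q ≈ 536 W/m²

For two infinite grey parallel plates, q = σ(T₁⁴ − T₂⁴)/(1/ε₁ + 1/ε₂ − 1).
T₁⁴ − T₂⁴ = 6.004×10¹⁰ − 3.102×10⁹ = 5.694×10¹⁰ K⁴.
1/ε₁ + 1/ε₂ − 1 = 1.754 + 5.263 − 1 = 6.018.
q = 5.67×10⁻⁸ × 5.694×10¹⁰ / 6.018.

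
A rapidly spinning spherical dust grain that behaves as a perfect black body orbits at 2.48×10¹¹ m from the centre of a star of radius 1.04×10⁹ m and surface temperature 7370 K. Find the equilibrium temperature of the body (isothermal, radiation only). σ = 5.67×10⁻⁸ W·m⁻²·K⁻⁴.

T ≈ 337 K

The star's surface emits σT_*⁴; at distance d the flux is S = σT_*⁴(R_*/d)².
S = 5.67×10⁻⁸·(7370)⁴·(1.04×10⁹/2.48×10¹¹)² = 2942 W/m².
For an isothermal sphere T⁴ = (1−a)S/(4σ) = 1.297×10¹⁰ K⁴.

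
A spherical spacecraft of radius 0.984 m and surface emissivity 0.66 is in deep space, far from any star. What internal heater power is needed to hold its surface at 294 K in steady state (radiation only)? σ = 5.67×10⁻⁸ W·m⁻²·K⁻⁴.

P = εσ·4πr²·T⁴.
4πr² = 12.17 m²; T⁴ = 7.471×10⁹ K⁴.
P = 0.66·5.67×10⁻⁸·12.17·7.471×10⁹.

P ≈ 3400 W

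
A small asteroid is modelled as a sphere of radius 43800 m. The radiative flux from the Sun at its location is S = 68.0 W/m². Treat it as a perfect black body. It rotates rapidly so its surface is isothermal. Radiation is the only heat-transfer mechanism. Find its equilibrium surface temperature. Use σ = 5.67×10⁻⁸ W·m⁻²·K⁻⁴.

At equilibrium, absorbed power = emitted power.
Absorbing cross-section = πr² = 6.027×10⁹ m²; emitting surface = 4πr² = 2.411×10¹⁰ m² (ratio 4).
S·A_cross = εσ·A_surf·T⁴  ⇒  T⁴ = S/(4σ).
T⁴ = 1.00·68.0/(4·5.67×10⁻⁸) = 2.998×10⁸ K⁴.
T = (2.998×10⁸)^(1/4).

T ≈ 132 K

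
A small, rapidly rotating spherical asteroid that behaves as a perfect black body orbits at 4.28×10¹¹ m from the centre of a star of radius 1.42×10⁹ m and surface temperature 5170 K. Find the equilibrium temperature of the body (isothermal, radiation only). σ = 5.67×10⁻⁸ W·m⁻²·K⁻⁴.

T ≈ 211 K

The star's surface emits σT_*⁴; at distance d the flux is S = σT_*⁴(R_*/d)².
S = 5.67×10⁻⁸·(5170)⁴·(1.42×10⁹/4.28×10¹¹)² = 445.9 W/m².
For an isothermal sphere T⁴ = (1−a)S/(4σ) = 1.966×10⁹ K⁴.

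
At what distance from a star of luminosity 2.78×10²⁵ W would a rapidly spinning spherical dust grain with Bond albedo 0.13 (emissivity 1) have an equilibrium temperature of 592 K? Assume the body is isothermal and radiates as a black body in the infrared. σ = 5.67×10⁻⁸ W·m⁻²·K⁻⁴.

d ≈ 8.31×10⁹ m

For an isothermal black-emitting sphere, (1−a)S·πr² = σ·4πr²·T⁴ ⇒ S = 4σT⁴/(1−a).
S = 4·5.67×10⁻⁸·(592)⁴/0.870 = 32020 W/m².
Flux falls as S = L/(4πd²), so d = √(L/(4πS)) = √(2.78×10²⁵/(4π·32020)).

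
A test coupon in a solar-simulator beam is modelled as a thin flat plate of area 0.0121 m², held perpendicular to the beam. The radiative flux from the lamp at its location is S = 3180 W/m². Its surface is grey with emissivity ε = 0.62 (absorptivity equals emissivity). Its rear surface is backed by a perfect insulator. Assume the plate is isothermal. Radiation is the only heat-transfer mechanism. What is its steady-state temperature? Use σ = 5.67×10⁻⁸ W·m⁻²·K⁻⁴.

T ≈ 487 K

At equilibrium, absorbed power = emitted power.
Absorbing cross-section = A = 0.01210 m²; emitting surface = A = 0.01210 m² (ratio 1).
εS·A_cross = εσ·A_surf·T⁴  ⇒  T⁴ = S/(1σ)   (ε cancels).
T⁴ = 3180/(1·5.67×10⁻⁸) = 5.608×10¹⁰ K⁴.
T = (5.608×10¹⁰)^(1/4).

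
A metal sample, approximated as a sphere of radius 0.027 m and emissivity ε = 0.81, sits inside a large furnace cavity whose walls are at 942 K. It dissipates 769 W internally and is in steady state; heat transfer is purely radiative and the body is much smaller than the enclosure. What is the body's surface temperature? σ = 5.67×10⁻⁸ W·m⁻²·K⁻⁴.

For a small grey body in a large enclosure, net radiated power = εσA(T⁴ − T_w⁴).
Steady state: P = εσA(T⁴ − T_w⁴) with A = 4πr² = 0.009161 m².
T⁴ = P/(εσA) + T_w⁴ = 769/(0.81·5.67×10⁻⁸·0.009161) + (942)⁴
    = 1.828×10¹² + 7.874×10¹¹ = 2.615×10¹² K⁴.

T ≈ 1270 K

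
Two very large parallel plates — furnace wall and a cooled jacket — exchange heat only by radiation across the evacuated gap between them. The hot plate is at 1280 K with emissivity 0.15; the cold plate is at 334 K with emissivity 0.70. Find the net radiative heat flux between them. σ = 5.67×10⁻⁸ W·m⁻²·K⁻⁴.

q ≈ 21400 W/m²

For two infinite grey parallel plates, q = σ(T₁⁴ − T₂⁴)/(1/ε₁ + 1/ε₂ − 1).
T₁⁴ − T₂⁴ = 2.684×10¹² − 1.244×10¹⁰ = 2.672×10¹² K⁴.
1/ε₁ + 1/ε₂ − 1 = 6.667 + 1.429 − 1 = 7.095.
q = 5.67×10⁻⁸ × 2.672×10¹² / 7.095.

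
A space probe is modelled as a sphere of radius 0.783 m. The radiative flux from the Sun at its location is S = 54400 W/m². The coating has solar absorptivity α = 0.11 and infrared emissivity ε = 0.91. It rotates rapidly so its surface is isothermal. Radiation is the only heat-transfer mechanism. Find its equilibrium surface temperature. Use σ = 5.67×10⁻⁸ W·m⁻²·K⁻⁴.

At equilibrium, absorbed power = emitted power.
Absorbing cross-section = πr² = 1.926 m²; emitting surface = 4πr² = 7.704 m² (ratio 4).
αS·A_cross = εσ·A_surf·T⁴  ⇒  T⁴ = αS/(ε·4σ).
T⁴ = 0.110·54400/(0.91·4·5.67×10⁻⁸) = 2.899×10¹⁰ K⁴.
T = (2.899×10¹⁰)^(1/4).

T ≈ 413 K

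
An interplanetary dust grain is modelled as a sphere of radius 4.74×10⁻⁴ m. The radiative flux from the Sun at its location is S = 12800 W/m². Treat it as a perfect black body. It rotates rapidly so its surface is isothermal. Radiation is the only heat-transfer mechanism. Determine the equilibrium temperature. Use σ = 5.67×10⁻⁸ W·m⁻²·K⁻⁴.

T ≈ 487 K

At equilibrium, absorbed power = emitted power.
Absorbing cross-section = πr² = 7.058×10⁻⁷ m²; emitting surface = 4πr² = 2.823×10⁻⁶ m² (ratio 4).
S·A_cross = εσ·A_surf·T⁴  ⇒  T⁴ = S/(4σ).
T⁴ = 1.00·12800/(4·5.67×10⁻⁸) = 5.644×10¹⁰ K⁴.
T = (5.644×10¹⁰)^(1/4).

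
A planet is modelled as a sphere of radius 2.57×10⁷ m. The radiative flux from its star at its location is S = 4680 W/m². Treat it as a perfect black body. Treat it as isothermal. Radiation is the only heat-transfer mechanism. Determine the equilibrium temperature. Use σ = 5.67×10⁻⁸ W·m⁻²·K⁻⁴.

T ≈ 379 K

At equilibrium, absorbed power = emitted power.
Absorbing cross-section = πr² = 2.075×10¹⁵ m²; emitting surface = 4πr² = 8.300×10¹⁵ m² (ratio 4).
S·A_cross = εσ·A_surf·T⁴  ⇒  T⁴ = S/(4σ).
T⁴ = 1.00·4680/(4·5.67×10⁻⁸) = 2.063×10¹⁰ K⁴.
T = (2.063×10¹⁰)^(1/4).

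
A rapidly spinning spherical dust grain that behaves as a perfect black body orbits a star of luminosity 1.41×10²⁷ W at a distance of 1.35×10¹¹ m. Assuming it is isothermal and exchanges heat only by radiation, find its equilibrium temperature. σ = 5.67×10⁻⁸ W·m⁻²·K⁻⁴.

First find the stellar flux at distance d: S = L/(4πd²) = 1.41×10²⁷/(4π·(1.35×10¹¹)²) = 6157 W/m².
For an isothermal sphere, absorbed (1−a)S·πr² = emitted σ·4πr²·T⁴, so T⁴ = (1−a)S/(4σ).
T⁴ = 1.00·6157/(4·5.67×10⁻⁸) = 2.715×10¹⁰ K⁴.

T ≈ 406 K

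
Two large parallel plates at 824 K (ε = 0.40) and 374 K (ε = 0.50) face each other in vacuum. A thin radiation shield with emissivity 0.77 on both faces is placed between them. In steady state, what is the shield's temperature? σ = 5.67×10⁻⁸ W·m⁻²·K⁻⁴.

In steady state the net flux on the hot side equals that on the cold side.
σ(T₁⁴−T_s⁴)/D₁ = σ(T_s⁴−T₂⁴)/D₂, with D₁ = 1/ε₁+1/ε_s−1 = 2.799, D₂ = 1/ε_s+1/ε₂−1 = 2.299.
Solve for T_s⁴: T_s⁴ = (D₂·T₁⁴ + D₁·T₂⁴)/(D₁+D₂) = 2.186×10¹¹ K⁴.

T_s ≈ 684 K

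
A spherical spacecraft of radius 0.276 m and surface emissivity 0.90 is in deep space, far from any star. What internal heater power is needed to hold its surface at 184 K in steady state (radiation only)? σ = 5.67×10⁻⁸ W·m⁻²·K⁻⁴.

P ≈ 56.0 W

P = εσ·4πr²·T⁴.
4πr² = 0.9573 m²; T⁴ = 1.146×10⁹ K⁴.
P = 0.90·5.67×10⁻⁸·0.9573·1.146×10⁹.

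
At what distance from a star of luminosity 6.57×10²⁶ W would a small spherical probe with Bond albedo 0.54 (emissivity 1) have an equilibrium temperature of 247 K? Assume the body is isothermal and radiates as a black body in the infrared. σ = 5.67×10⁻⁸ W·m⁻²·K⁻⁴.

d ≈ 1.69×10¹¹ m

For an isothermal black-emitting sphere, (1−a)S·πr² = σ·4πr²·T⁴ ⇒ S = 4σT⁴/(1−a).
S = 4·5.67×10⁻⁸·(247)⁴/0.460 = 1835 W/m².
Flux falls as S = L/(4πd²), so d = √(L/(4πS)) = √(6.57×10²⁶/(4π·1835)).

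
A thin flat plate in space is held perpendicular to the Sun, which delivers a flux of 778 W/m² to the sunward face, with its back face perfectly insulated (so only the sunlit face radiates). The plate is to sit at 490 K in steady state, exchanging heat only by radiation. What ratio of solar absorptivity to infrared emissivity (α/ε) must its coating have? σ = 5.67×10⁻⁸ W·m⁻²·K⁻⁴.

α/ε ≈ 4.20

Balance: αS·A = εσ·1A·T⁴ ⇒ α/ε = σT⁴/S.
α/ε = 5.67×10⁻⁸·(490)⁴/778 = 5.67×10⁻⁸·5.765×10¹⁰/778.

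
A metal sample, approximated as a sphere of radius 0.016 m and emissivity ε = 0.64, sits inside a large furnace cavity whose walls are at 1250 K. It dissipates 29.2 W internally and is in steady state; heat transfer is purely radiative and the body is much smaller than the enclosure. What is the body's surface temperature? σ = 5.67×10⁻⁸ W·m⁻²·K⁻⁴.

For a small grey body in a large enclosure, net radiated power = εσA(T⁴ − T_w⁴).
Steady state: P = εσA(T⁴ − T_w⁴) with A = 4πr² = 0.003217 m².
T⁴ = P/(εσA) + T_w⁴ = 29.2/(0.64·5.67×10⁻⁸·0.003217) + (1250)⁴
    = 2.501×10¹¹ + 2.441×10¹² = 2.692×10¹² K⁴.

T ≈ 1280 K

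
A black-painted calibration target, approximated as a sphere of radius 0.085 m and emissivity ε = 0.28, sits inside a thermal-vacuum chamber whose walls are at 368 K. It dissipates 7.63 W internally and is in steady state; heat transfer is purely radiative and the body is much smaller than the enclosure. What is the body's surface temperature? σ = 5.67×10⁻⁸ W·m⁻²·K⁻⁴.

T ≈ 392 K

For a small grey body in a large enclosure, net radiated power = εσA(T⁴ − T_w⁴).
Steady state: P = εσA(T⁴ − T_w⁴) with A = 4πr² = 0.09079 m².
T⁴ = P/(εσA) + T_w⁴ = 7.63/(0.28·5.67×10⁻⁸·0.09079) + (368)⁴
    = 5.293×10⁹ + 1.834×10¹⁰ = 2.363×10¹⁰ K⁴.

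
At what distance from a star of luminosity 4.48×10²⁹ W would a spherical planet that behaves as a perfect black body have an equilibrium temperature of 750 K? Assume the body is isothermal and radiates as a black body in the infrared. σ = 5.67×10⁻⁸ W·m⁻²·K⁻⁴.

d ≈ 7.05×10¹¹ m

For an isothermal black-emitting sphere, (1−a)S·πr² = σ·4πr²·T⁴ ⇒ S = 4σT⁴/(1−a).
S = 4·5.67×10⁻⁸·(750)⁴/1.00 = 71760 W/m².
Flux falls as S = L/(4πd²), so d = √(L/(4πS)) = √(4.48×10²⁹/(4π·71760)).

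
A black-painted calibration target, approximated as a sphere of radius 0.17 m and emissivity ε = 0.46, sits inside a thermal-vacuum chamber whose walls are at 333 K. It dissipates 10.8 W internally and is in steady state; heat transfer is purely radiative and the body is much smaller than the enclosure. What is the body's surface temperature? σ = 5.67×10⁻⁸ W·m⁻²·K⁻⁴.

T ≈ 340 K

For a small grey body in a large enclosure, net radiated power = εσA(T⁴ − T_w⁴).
Steady state: P = εσA(T⁴ − T_w⁴) with A = 4πr² = 0.3632 m².
T⁴ = P/(εσA) + T_w⁴ = 10.8/(0.46·5.67×10⁻⁸·0.3632) + (333)⁴
    = 1.140×10⁹ + 1.230×10¹⁰ = 1.344×10¹⁰ K⁴.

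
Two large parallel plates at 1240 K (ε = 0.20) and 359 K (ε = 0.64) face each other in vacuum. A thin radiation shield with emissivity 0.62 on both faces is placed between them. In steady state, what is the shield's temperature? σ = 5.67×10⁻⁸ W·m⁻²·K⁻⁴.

T_s ≈ 906 K

In steady state the net flux on the hot side equals that on the cold side.
σ(T₁⁴−T_s⁴)/D₁ = σ(T_s⁴−T₂⁴)/D₂, with D₁ = 1/ε₁+1/ε_s−1 = 5.613, D₂ = 1/ε_s+1/ε₂−1 = 2.175.
Solve for T_s⁴: T_s⁴ = (D₂·T₁⁴ + D₁·T₂⁴)/(D₁+D₂) = 6.723×10¹¹ K⁴.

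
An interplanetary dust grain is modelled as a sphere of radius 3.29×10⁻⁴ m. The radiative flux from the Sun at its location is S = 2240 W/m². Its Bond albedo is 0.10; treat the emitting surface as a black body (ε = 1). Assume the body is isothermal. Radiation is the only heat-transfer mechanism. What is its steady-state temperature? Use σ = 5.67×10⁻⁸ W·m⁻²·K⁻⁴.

T ≈ 307 K

At equilibrium, absorbed power = emitted power.
Absorbing cross-section = πr² = 3.400×10⁻⁷ m²; emitting surface = 4πr² = 1.360×10⁻⁶ m² (ratio 4).
(1−a)S·A_cross = εσ·A_surf·T⁴  ⇒  T⁴ = (1−a)S/(4σ).
T⁴ = 0.900·2240/(4·5.67×10⁻⁸) = 8.889×10⁹ K⁴.
T = (8.889×10⁹)^(1/4).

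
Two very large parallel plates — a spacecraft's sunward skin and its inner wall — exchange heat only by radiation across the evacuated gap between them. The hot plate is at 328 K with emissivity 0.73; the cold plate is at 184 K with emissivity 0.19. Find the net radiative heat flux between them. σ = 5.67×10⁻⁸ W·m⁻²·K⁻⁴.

For two infinite grey parallel plates, q = σ(T₁⁴ − T₂⁴)/(1/ε₁ + 1/ε₂ − 1).
T₁⁴ − T₂⁴ = 1.157×10¹⁰ − 1.146×10⁹ = 1.043×10¹⁰ K⁴.
1/ε₁ + 1/ε₂ − 1 = 1.370 + 5.263 − 1 = 5.633.
q = 5.67×10⁻⁸ × 1.043×10¹⁰ / 5.633.

q ≈ 105 W/m²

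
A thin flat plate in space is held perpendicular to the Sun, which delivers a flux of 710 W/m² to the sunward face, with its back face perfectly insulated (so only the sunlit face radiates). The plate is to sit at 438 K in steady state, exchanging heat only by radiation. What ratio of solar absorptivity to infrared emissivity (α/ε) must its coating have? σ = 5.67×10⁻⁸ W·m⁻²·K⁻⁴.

α/ε ≈ 2.94

Balance: αS·A = εσ·1A·T⁴ ⇒ α/ε = σT⁴/S.
α/ε = 5.67×10⁻⁸·(438)⁴/710 = 5.67×10⁻⁸·3.680×10¹⁰/710.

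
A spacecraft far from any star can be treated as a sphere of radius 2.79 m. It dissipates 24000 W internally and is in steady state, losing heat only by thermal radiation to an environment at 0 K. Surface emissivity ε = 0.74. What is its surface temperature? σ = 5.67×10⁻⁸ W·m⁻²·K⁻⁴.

T ≈ 277 K

Steady state: internal power = radiated power, P = εσA T⁴.
Radiating area A = 4πr² = 97.82 m².
T⁴ = P/(εσA) = 24000/(0.74·5.67×10⁻⁸·97.82) = 5.848×10⁹ K⁴.
T = (5.848×10⁹)^(1/4).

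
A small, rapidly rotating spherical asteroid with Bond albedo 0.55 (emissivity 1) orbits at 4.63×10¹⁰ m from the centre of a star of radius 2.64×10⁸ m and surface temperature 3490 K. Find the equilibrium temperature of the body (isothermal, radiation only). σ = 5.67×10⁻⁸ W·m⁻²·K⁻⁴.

The star's surface emits σT_*⁴; at distance d the flux is S = σT_*⁴(R_*/d)².
S = 5.67×10⁻⁸·(3490)⁴·(2.64×10⁸/4.63×10¹⁰)² = 273.5 W/m².
For an isothermal sphere T⁴ = (1−a)S/(4σ) = 5.426×10⁸ K⁴.

T ≈ 153 K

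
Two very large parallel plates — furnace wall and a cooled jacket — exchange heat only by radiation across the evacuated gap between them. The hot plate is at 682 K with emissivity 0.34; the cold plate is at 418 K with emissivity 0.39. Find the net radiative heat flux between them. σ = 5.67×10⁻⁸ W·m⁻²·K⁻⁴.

q ≈ 2340 W/m²

For two infinite grey parallel plates, q = σ(T₁⁴ − T₂⁴)/(1/ε₁ + 1/ε₂ − 1).
T₁⁴ − T₂⁴ = 2.163×10¹¹ − 3.053×10¹⁰ = 1.858×10¹¹ K⁴.
1/ε₁ + 1/ε₂ − 1 = 2.941 + 2.564 − 1 = 4.505.
q = 5.67×10⁻⁸ × 1.858×10¹¹ / 4.505.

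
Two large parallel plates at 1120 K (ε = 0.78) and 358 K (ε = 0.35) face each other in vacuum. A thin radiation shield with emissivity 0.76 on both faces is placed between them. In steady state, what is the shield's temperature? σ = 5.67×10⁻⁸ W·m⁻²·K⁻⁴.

T_s ≈ 1010 K

In steady state the net flux on the hot side equals that on the cold side.
σ(T₁⁴−T_s⁴)/D₁ = σ(T_s⁴−T₂⁴)/D₂, with D₁ = 1/ε₁+1/ε_s−1 = 1.598, D₂ = 1/ε_s+1/ε₂−1 = 3.173.
Solve for T_s⁴: T_s⁴ = (D₂·T₁⁴ + D₁·T₂⁴)/(D₁+D₂) = 1.052×10¹² K⁴.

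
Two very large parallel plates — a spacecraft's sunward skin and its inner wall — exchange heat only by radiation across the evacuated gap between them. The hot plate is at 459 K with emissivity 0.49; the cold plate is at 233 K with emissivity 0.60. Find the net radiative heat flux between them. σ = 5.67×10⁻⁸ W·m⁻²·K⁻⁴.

For two infinite grey parallel plates, q = σ(T₁⁴ − T₂⁴)/(1/ε₁ + 1/ε₂ − 1).
T₁⁴ − T₂⁴ = 4.439×10¹⁰ − 2.947×10⁹ = 4.144×10¹⁰ K⁴.
1/ε₁ + 1/ε₂ − 1 = 2.041 + 1.667 − 1 = 2.707.
q = 5.67×10⁻⁸ × 4.144×10¹⁰ / 2.707.

q ≈ 868 W/m²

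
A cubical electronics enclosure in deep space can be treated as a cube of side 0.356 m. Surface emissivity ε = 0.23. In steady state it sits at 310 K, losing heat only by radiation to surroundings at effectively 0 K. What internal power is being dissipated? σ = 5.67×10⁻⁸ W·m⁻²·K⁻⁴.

P ≈ 91.6 W

Steady state: P = εσA T⁴.
A = 6L² = 0.7604 m²; T⁴ = (310)⁴ = 9.235×10⁹ K⁴.
P = 0.23 × 5.67×10⁻⁸ × 0.7604 × 9.235×10⁹.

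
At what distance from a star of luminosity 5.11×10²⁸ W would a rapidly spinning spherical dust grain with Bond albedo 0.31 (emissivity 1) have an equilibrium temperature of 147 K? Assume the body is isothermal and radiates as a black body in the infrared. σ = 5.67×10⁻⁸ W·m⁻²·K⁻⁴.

For an isothermal black-emitting sphere, (1−a)S·πr² = σ·4πr²·T⁴ ⇒ S = 4σT⁴/(1−a).
S = 4·5.67×10⁻⁸·(147)⁴/0.690 = 153.5 W/m².
Flux falls as S = L/(4πd²), so d = √(L/(4πS)) = √(5.11×10²⁸/(4π·153.5)).

d ≈ 5.15×10¹² m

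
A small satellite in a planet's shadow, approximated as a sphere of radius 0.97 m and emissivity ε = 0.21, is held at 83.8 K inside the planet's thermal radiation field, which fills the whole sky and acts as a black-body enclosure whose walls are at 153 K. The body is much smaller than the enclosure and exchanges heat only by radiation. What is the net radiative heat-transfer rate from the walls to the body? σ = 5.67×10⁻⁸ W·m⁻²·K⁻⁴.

P_net ≈ 70.2 W

For a small grey body in a large enclosure: P_net = εσA(T_body⁴ − T_wall⁴).
A = 4πr² = 11.82 m²; T_body⁴ − T_wall⁴ = 4.931×10⁷ − 5.480×10⁸ = -4.987×10⁸ K⁴.
|P_net| = 0.21·5.67×10⁻⁸·11.82·4.987×10⁸.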